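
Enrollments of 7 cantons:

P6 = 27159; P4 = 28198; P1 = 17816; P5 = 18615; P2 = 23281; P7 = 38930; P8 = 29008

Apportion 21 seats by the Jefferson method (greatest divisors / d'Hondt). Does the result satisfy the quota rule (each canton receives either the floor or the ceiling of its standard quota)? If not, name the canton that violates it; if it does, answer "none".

Standard quotas: P6 3.116, P4 3.236, P1 2.044, P5 2.136, P2 2.671, P7 4.467, P8 3.329.
Jefferson allocation: P6 3, P4 3, P1 2, P5 2, P2 3, P7 5, P8 3.
Every allocation lies between the lower and upper quota.

none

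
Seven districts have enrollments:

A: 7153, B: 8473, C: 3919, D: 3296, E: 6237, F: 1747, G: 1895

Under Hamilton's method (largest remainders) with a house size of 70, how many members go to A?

Standard divisor: 32720 ÷ 70 ≈ 467.429.
Standard quotas: A 15.3029, B 18.1268, C 8.3842, D 7.0513, E 13.3432, F 3.7375, G 4.0541.
Lower quotas: A 15, B 18, C 8, D 7, E 13, F 3, G 4 (sum 68, leaving 2 seats).
Remainders in descending order: F 0.7375, C 0.3842, E 0.3432, A 0.3029, B 0.1268, G 0.0541, D 0.0513.
Largest remainders: F, C receive the extra seats.
A receives 15.

15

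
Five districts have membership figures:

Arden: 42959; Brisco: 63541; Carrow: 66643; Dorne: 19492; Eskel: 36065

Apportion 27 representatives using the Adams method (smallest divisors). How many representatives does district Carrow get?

8

Standard divisor 228700/27 ≈ 8470.37; standard quotas: Arden 5.072, Brisco 7.502, Carrow 7.868, Dorne 2.301, Eskel 4.258.
Rounding up gives 6, 8, 8, 3, 5 = 30 seats, so the divisor must be adjusted.
With modified divisor 9300: modified quotas Arden 4.619, Brisco 6.832, Carrow 7.166, Dorne 2.096, Eskel 3.878.
Rounding up: Arden 5, Brisco 7, Carrow 8, Dorne 3, Eskel 4 (total 27).
Carrow receives 8.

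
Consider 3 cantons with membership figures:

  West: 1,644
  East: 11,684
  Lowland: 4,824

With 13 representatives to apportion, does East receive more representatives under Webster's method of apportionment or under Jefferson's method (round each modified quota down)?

Jefferson

Webster: West 1, East 8, Lowland 4.
Jefferson: West 1, East 9, Lowland 3.
East gets 8 under Webster and 9 under Jefferson.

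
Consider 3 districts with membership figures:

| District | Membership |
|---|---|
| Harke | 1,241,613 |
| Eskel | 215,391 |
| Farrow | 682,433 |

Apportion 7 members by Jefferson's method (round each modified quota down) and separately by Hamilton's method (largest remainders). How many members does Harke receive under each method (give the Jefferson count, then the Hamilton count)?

Jefferson: Harke 5, Eskel 0, Farrow 2.
Hamilton: Harke 4, Eskel 1, Farrow 2.
Harke gets 5 under Jefferson and 4 under Hamilton.

5 and 4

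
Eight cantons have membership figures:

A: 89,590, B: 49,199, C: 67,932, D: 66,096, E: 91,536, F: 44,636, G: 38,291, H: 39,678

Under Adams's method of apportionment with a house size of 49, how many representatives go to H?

Standard divisor 486958/49 ≈ 9937.918; standard quotas: A 9.015, B 4.951, C 6.836, D 6.651, E 9.211, F 4.491, G 3.853, H 3.993.
Rounding up gives 10, 5, 7, 7, 10, 5, 4, 4 = 52 seats, so the divisor must be adjusted.
With modified divisor 11100: modified quotas A 8.071, B 4.432, C 6.120, D 5.955, E 8.246, F 4.021, G 3.450, H 3.575.
Rounding up: A 9, B 5, C 7, D 6, E 9, F 5, G 4, H 4 (total 49).
H receives 4.

4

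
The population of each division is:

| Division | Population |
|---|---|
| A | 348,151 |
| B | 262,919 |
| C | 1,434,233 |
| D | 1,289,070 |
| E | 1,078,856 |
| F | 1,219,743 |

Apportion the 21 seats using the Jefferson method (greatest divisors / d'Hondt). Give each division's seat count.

A: 1, B: 1, C: 5, D: 5, E: 4, F: 5

Standard divisor 5632972/21 ≈ 268236.762; standard quotas: A 1.298, B 0.980, C 5.347, D 4.806, E 4.022, F 4.547.
Rounding down gives 1, 0, 5, 4, 4, 4 = 18 seats, so the divisor must be adjusted.
With modified divisor 241500: modified quotas A 1.442, B 1.089, C 5.939, D 5.338, E 4.467, F 5.051.
Rounding down: A 1, B 1, C 5, D 5, E 4, F 5 (total 21).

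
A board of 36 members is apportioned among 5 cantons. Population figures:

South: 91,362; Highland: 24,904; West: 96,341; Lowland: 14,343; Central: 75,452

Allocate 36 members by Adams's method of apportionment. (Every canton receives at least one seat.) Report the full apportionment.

South 11, Highland 3, West 11, Lowland 2, Central 9

Standard divisor 302402/36 ≈ 8400.056; standard quotas: South 10.876, Highland 2.965, West 11.469, Lowland 1.707, Central 8.982.
Rounding up gives 11, 3, 12, 2, 9 = 37 seats, so the divisor must be adjusted.
With modified divisor 8900: modified quotas South 10.265, Highland 2.798, West 10.825, Lowland 1.612, Central 8.478.
Rounding up: South 11, Highland 3, West 11, Lowland 2, Central 9 (total 36).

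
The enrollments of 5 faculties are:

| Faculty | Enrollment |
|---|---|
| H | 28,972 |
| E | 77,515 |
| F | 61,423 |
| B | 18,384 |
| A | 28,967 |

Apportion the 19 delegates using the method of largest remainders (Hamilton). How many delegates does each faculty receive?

H=3, E=7, F=5, B=2, A=2

The standard divisor is 215261/19 ≈ 11329.526.
Standard quotas: H 2.5572, E 6.8419, F 5.4215, B 1.6227, A 2.5568.
Lower quotas: H 2, E 6, F 5, B 1, A 2 (sum 16, leaving 3 seats).
Remainders in descending order: E 0.8419, B 0.6227, H 0.5572, A 0.5568, F 0.4215.
The surplus seats go to E, B, H.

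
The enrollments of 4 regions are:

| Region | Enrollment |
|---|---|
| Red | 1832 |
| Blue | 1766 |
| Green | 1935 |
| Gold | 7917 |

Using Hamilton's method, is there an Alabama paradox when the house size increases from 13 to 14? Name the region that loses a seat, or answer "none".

At 13 seats: Red 2, Blue 2, Green 2, Gold 7.
At 14 seats: Red 2, Blue 2, Green 2, Gold 8.
No region's allocation decreased.

none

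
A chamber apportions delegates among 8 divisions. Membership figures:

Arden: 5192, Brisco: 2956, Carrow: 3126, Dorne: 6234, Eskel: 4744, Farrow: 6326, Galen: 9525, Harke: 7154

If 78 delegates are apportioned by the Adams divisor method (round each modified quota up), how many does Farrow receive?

Standard divisor 45257/78 ≈ 580.218; standard quotas: Arden 8.948, Brisco 5.095, Carrow 5.388, Dorne 10.744, Eskel 8.176, Farrow 10.903, Galen 16.416, Harke 12.330.
Rounding up gives 9, 6, 6, 11, 9, 11, 17, 13 = 82 seats, so the divisor must be adjusted.
With modified divisor 600: modified quotas Arden 8.653, Brisco 4.927, Carrow 5.210, Dorne 10.390, Eskel 7.907, Farrow 10.543, Galen 15.875, Harke 11.923.
Rounding up: Arden 9, Brisco 5, Carrow 6, Dorne 11, Eskel 8, Farrow 11, Galen 16, Harke 12 (total 78).
Farrow receives 11.

11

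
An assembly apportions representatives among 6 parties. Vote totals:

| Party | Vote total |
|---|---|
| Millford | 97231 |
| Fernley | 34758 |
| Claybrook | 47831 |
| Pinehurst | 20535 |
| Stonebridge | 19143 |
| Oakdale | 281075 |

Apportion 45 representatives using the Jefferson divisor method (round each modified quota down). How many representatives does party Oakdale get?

27

Standard divisor 500573/45 ≈ 11123.844; standard quotas: Millford 8.741, Fernley 3.125, Claybrook 4.300, Pinehurst 1.846, Stonebridge 1.721, Oakdale 25.268.
Rounding down gives 8, 3, 4, 1, 1, 25 = 42 seats, so the divisor must be adjusted.
With modified divisor 10381.6: modified quotas Millford 9.366, Fernley 3.348, Claybrook 4.607, Pinehurst 1.978, Stonebridge 1.844, Oakdale 27.074.
Rounding down: Millford 9, Fernley 3, Claybrook 4, Pinehurst 1, Stonebridge 1, Oakdale 27 (total 45).
Oakdale receives 27.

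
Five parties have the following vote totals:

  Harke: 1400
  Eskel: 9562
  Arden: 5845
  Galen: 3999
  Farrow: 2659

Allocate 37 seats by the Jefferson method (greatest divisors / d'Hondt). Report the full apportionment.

Harke 2, Eskel 16, Arden 9, Galen 6, Farrow 4

Standard divisor 23465/37 ≈ 634.189; standard quotas: Harke 2.208, Eskel 15.078, Arden 9.216, Galen 6.306, Farrow 4.193.
Rounding down gives 2, 15, 9, 6, 4 = 36 seats, so the divisor must be adjusted.
With modified divisor 590: modified quotas Harke 2.373, Eskel 16.207, Arden 9.907, Galen 6.778, Farrow 4.507.
Rounding down: Harke 2, Eskel 16, Arden 9, Galen 6, Farrow 4 (total 37).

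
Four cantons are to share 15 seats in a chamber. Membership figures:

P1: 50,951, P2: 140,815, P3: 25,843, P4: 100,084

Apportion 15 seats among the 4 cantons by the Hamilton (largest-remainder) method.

Standard divisor: 317693 ÷ 15 ≈ 21179.533.
Standard quotas: P1 2.4057, P2 6.6486, P3 1.2202, P4 4.7255.
Lower quotas: P1 2, P2 6, P3 1, P4 4 (sum 13, leaving 2 seats).
Remainders in descending order: P4 0.7255, P2 0.6486, P1 0.4057, P3 0.2202.
Largest remainders: P4, P2 receive the extra seats.

P1=2, P2=7, P3=1, P4=5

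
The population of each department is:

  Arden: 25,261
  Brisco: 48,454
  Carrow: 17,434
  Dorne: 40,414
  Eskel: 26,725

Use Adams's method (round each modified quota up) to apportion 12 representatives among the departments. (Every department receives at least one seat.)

Arden 2, Brisco 3, Carrow 2, Dorne 3, Eskel 2

Standard divisor 158288/12 ≈ 13190.667; standard quotas: Arden 1.915, Brisco 3.673, Carrow 1.322, Dorne 3.064, Eskel 2.026.
Rounding up gives 2, 4, 2, 4, 3 = 15 seats, so the divisor must be adjusted.
With modified divisor 16800: modified quotas Arden 1.504, Brisco 2.884, Carrow 1.038, Dorne 2.406, Eskel 1.591.
Rounding up: Arden 2, Brisco 3, Carrow 2, Dorne 3, Eskel 2 (total 12).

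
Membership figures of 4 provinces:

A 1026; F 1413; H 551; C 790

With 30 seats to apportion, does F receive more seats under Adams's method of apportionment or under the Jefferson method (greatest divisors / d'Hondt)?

Jefferson

Adams: A 8, F 11, H 5, C 6.
Jefferson: A 8, F 12, H 4, C 6.
F gets 11 under Adams and 12 under Jefferson.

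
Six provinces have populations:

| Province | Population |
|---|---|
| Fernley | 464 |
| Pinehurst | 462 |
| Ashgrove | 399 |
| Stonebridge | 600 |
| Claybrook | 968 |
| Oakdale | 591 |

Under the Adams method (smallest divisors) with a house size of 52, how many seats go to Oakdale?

9

Standard divisor 3484/52 ≈ 67; standard quotas: Fernley 6.925, Pinehurst 6.896, Ashgrove 5.955, Stonebridge 8.955, Claybrook 14.448, Oakdale 8.821.
Rounding up gives 7, 7, 6, 9, 15, 9 = 53 seats, so the divisor must be adjusted.
With modified divisor 70: modified quotas Fernley 6.629, Pinehurst 6.600, Ashgrove 5.700, Stonebridge 8.571, Claybrook 13.829, Oakdale 8.443.
Rounding up: Fernley 7, Pinehurst 7, Ashgrove 6, Stonebridge 9, Claybrook 14, Oakdale 9 (total 52).
Oakdale receives 9.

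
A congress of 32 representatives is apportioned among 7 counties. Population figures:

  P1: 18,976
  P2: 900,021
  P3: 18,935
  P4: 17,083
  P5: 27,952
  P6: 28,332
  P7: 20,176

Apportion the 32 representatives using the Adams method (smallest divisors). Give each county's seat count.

P1 1, P2 26, P3 1, P4 1, P5 1, P6 1, P7 1

Standard divisor 1031475/32 ≈ 32233.594; standard quotas: P1 0.589, P2 27.922, P3 0.587, P4 0.530, P5 0.867, P6 0.879, P7 0.626.
Rounding up gives 1, 28, 1, 1, 1, 1, 1 = 34 seats, so the divisor must be adjusted.
With modified divisor 35300: modified quotas P1 0.538, P2 25.496, P3 0.536, P4 0.484, P5 0.792, P6 0.803, P7 0.572.
Rounding up: P1 1, P2 26, P3 1, P4 1, P5 1, P6 1, P7 1 (total 32).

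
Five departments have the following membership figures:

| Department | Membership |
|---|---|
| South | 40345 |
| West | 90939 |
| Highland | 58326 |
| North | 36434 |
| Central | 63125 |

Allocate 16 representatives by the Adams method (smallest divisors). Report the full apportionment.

South=2; West=5; Highland=3; North=2; Central=4

Standard divisor 289169/16 ≈ 18073.062; standard quotas: South 2.232, West 5.032, Highland 3.227, North 2.016, Central 3.493.
Rounding up gives 3, 6, 4, 3, 4 = 20 seats, so the divisor must be adjusted.
With modified divisor 20600: modified quotas South 1.958, West 4.415, Highland 2.831, North 1.769, Central 3.064.
Rounding up: South 2, West 5, Highland 3, North 2, Central 4 (total 16).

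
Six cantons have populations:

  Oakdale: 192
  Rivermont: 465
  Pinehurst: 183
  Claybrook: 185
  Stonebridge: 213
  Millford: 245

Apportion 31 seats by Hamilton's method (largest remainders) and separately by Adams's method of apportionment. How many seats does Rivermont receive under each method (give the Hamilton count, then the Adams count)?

Hamilton: Oakdale 4, Rivermont 10, Pinehurst 4, Claybrook 4, Stonebridge 4, Millford 5.
Adams: Oakdale 4, Rivermont 9, Pinehurst 4, Claybrook 4, Stonebridge 5, Millford 5.
Rivermont gets 10 under Hamilton and 9 under Adams.

10 and 9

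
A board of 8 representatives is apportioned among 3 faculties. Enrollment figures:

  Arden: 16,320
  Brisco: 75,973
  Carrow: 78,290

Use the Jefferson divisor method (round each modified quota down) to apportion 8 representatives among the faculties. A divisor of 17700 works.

Arden 0, Brisco 4, Carrow 4

With modified divisor 17700: modified quotas Arden 0.922, Brisco 4.292, Carrow 4.423.
Rounding down: Arden 0, Brisco 4, Carrow 4 (total 8).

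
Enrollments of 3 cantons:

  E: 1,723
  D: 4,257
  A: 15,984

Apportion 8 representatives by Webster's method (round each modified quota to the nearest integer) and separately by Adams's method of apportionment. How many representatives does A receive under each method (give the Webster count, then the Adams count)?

6 and 5

Webster: E 1, D 1, A 6.
Adams: E 1, D 2, A 5.
A gets 6 under Webster and 5 under Adams.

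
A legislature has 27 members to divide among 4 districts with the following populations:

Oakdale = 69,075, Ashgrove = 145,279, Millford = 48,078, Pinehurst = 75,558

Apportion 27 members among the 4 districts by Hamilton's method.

Oakdale 5, Ashgrove 12, Millford 4, Pinehurst 6

The standard divisor is 337990/27 ≈ 12518.148.
Standard quotas: Oakdale 5.5180, Ashgrove 11.6055, Millford 3.8407, Pinehurst 6.0359.
Lower quotas: Oakdale 5, Ashgrove 11, Millford 3, Pinehurst 6 (sum 25, leaving 2 seats).
Remainders in descending order: Millford 0.8407, Ashgrove 0.6055, Oakdale 0.5180, Pinehurst 0.0359.
Largest remainders: Millford, Ashgrove receive the extra seats.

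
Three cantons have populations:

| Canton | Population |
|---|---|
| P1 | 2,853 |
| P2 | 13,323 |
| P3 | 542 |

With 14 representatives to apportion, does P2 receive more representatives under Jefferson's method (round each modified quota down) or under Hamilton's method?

Jefferson

Jefferson: P1 2, P2 12, P3 0.
Hamilton: P1 2, P2 11, P3 1.
P2 gets 12 under Jefferson and 11 under Hamilton.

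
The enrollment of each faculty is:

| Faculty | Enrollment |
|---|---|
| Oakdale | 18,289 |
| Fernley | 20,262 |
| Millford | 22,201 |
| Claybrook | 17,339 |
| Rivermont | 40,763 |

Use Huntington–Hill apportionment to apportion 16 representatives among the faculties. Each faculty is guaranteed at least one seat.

Oakdale=3, Fernley=3, Millford=3, Claybrook=2, Rivermont=5

With divisor 7454: modified quotas Oakdale 2.454, Fernley 2.718, Millford 2.978, Claybrook 2.326, Rivermont 5.469.
Geometric-mean thresholds: Oakdale √(2·3)=2.449, Fernley √(2·3)=2.449, Millford √(2·3)=2.449, Claybrook √(2·3)=2.449, Rivermont √(5·6)=5.477.
Each quota rounded against its threshold gives Oakdale 3, Fernley 3, Millford 3, Claybrook 2, Rivermont 5 (total 16).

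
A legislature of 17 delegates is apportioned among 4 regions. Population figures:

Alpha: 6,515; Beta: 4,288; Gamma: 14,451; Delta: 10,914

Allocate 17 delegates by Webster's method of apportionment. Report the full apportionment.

Standard divisor 36168/17 ≈ 2127.529; standard quotas: Alpha 3.062, Beta 2.015, Gamma 6.792, Delta 5.130.
Rounding to the nearest integer gives Alpha 3, Beta 2, Gamma 7, Delta 5 — total 17, matching the house size, so no adjustment is needed.

Alpha=3, Beta=2, Gamma=7, Delta=5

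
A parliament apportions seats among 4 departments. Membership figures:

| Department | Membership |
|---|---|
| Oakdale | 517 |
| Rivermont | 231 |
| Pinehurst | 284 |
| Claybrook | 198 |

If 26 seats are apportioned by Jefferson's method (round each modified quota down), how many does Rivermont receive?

Standard divisor 1230/26 ≈ 47.308; standard quotas: Oakdale 10.928, Rivermont 4.883, Pinehurst 6.003, Claybrook 4.185.
Rounding down gives 10, 4, 6, 4 = 24 seats, so the divisor must be adjusted.
With modified divisor 45: modified quotas Oakdale 11.489, Rivermont 5.133, Pinehurst 6.311, Claybrook 4.400.
Rounding down: Oakdale 11, Rivermont 5, Pinehurst 6, Claybrook 4 (total 26).
Rivermont receives 5.

5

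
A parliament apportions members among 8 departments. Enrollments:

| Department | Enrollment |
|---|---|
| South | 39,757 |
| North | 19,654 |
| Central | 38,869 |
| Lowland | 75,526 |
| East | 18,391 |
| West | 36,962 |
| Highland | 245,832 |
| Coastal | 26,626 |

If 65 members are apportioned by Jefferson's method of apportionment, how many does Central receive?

5

Standard divisor 501617/65 ≈ 7717.185; standard quotas: South 5.152, North 2.547, Central 5.037, Lowland 9.787, East 2.383, West 4.790, Highland 31.855, Coastal 3.450.
Rounding down gives 5, 2, 5, 9, 2, 4, 31, 3 = 61 seats, so the divisor must be adjusted.
With modified divisor 7300: modified quotas South 5.446, North 2.692, Central 5.325, Lowland 10.346, East 2.519, West 5.063, Highland 33.676, Coastal 3.647.
Rounding down: South 5, North 2, Central 5, Lowland 10, East 2, West 5, Highland 33, Coastal 3 (total 65).
Central receives 5.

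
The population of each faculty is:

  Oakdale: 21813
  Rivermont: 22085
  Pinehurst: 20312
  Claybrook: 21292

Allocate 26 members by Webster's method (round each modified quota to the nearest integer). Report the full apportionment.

Standard divisor 85502/26 ≈ 3288.538; standard quotas: Oakdale 6.633, Rivermont 6.716, Pinehurst 6.177, Claybrook 6.475.
Rounding to the nearest integer gives Oakdale 7, Rivermont 7, Pinehurst 6, Claybrook 6 — total 26, matching the house size, so no adjustment is needed.

Oakdale=7, Rivermont=7, Pinehurst=6, Claybrook=6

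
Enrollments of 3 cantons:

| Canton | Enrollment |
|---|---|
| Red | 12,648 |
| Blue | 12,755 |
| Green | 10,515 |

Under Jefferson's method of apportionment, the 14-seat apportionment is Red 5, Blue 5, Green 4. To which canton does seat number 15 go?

Blue

Priority for the next seat is population ÷ (current seats + 1).
Priorities: Red 2108.000, Blue 2125.833, Green 2103.000.
Highest priority: Blue.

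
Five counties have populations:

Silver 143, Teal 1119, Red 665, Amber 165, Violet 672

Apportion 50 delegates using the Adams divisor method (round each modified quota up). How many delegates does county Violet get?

Standard divisor 2764/50 ≈ 55.28; standard quotas: Silver 2.587, Teal 20.242, Red 12.030, Amber 2.985, Violet 12.156.
Rounding up gives 3, 21, 13, 3, 13 = 53 seats, so the divisor must be adjusted.
With modified divisor 57: modified quotas Silver 2.509, Teal 19.632, Red 11.667, Amber 2.895, Violet 11.789.
Rounding up: Silver 3, Teal 20, Red 12, Amber 3, Violet 12 (total 50).
Violet receives 12.

12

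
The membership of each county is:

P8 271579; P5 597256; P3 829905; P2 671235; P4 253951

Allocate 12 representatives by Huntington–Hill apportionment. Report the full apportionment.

With divisor 216671: modified quotas P8 1.253, P5 2.757, P3 3.830, P2 3.098, P4 1.172.
Geometric-mean thresholds: P8 √(1·2)=1.414, P5 √(2·3)=2.449, P3 √(3·4)=3.464, P2 √(3·4)=3.464, P4 √(1·2)=1.414.
Each quota rounded against its threshold gives P8 1, P5 3, P3 4, P2 3, P4 1 (total 12).

P8 1, P5 3, P3 4, P2 3, P4 1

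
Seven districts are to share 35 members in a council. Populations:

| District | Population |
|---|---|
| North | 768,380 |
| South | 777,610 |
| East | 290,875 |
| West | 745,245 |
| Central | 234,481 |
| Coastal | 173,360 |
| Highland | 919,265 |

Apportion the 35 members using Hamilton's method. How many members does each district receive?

North=7, South=7, East=3, West=7, Central=2, Coastal=1, Highland=8

The standard divisor is 3909216/35 ≈ 111691.886.
Standard quotas: North 6.8795, South 6.9621, East 2.6043, West 6.6723, Central 2.0994, Coastal 1.5521, Highland 8.2304.
Lower quotas: North 6, South 6, East 2, West 6, Central 2, Coastal 1, Highland 8 (sum 31, leaving 4 seats).
Remainders in descending order: South 0.9621, North 0.8795, West 0.6723, East 0.6043, Coastal 0.5521, Highland 0.2304, Central 0.0994.
The surplus seats go to South, North, West, East.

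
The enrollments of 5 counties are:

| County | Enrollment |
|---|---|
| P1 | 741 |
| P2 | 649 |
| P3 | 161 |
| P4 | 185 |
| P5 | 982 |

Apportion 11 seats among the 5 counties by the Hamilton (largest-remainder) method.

P1 3; P2 2; P3 1; P4 1; P5 4

The standard divisor is 2718/11 ≈ 247.091.
Standard quotas: P1 2.999, P2 2.627, P3 0.652, P4 0.749, P5 3.974.
Lower quotas: P1 2, P2 2, P3 0, P4 0, P5 3 (sum 7, leaving 4 seats).
Remainders in descending order: P1 0.999, P5 0.974, P4 0.749, P3 0.652, P2 0.627.
Largest remainders: P1, P5, P4, P3 receive the extra seats.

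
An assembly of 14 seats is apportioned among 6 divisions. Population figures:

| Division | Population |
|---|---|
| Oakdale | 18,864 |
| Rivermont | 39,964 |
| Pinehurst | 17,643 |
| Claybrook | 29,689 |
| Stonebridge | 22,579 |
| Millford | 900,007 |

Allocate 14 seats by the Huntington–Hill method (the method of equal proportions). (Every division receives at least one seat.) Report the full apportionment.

With divisor 100468: modified quotas Oakdale 0.188, Rivermont 0.398, Pinehurst 0.176, Claybrook 0.296, Stonebridge 0.225, Millford 8.958.
Geometric-mean thresholds: Oakdale (min 1), Rivermont (min 1), Pinehurst (min 1), Claybrook (min 1), Stonebridge (min 1), Millford √(8·9)=8.485.
Each quota rounded against its threshold gives Oakdale 1, Rivermont 1, Pinehurst 1, Claybrook 1, Stonebridge 1, Millford 9 (total 14).

Oakdale 1, Rivermont 1, Pinehurst 1, Claybrook 1, Stonebridge 1, Millford 9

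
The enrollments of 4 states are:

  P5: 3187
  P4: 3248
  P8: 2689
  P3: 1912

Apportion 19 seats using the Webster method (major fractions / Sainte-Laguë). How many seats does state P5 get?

5

Standard divisor 11036/19 ≈ 580.842; standard quotas: P5 5.487, P4 5.592, P8 4.629, P3 3.292.
Rounding to the nearest integer gives P5 5, P4 6, P8 5, P3 3 — total 19, matching the house size, so no adjustment is needed.
P5 receives 5.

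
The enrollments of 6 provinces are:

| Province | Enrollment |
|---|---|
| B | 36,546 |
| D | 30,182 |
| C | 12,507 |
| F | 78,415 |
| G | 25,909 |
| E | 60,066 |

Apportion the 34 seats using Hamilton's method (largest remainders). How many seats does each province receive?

B 5; D 4; C 2; F 11; G 4; E 8

Standard divisor: 243625 ÷ 34 ≈ 7165.441.
Standard quotas: B 5.1003, D 4.2122, C 1.7455, F 10.9435, G 3.6158, E 8.3827.
Lower quotas: B 5, D 4, C 1, F 10, G 3, E 8 (sum 31, leaving 3 seats).
Remainders in descending order: F 0.9435, C 0.7455, G 0.6158, E 0.3827, D 0.2122, B 0.1003.
Largest remainders: F, C, G receive the extra seats.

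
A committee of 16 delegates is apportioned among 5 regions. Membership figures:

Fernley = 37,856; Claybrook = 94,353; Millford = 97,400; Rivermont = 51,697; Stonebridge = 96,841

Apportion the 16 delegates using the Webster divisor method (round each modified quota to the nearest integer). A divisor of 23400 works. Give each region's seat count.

Fernley 2, Claybrook 4, Millford 4, Rivermont 2, Stonebridge 4

With modified divisor 23400: modified quotas Fernley 1.618, Claybrook 4.032, Millford 4.162, Rivermont 2.209, Stonebridge 4.139.
Rounding to the nearest integer: Fernley 2, Claybrook 4, Millford 4, Rivermont 2, Stonebridge 4 (total 16).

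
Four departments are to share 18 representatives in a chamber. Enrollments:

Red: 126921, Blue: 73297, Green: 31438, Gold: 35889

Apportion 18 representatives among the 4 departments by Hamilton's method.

Red=9, Blue=5, Green=2, Gold=2

Standard divisor: 267545 ÷ 18 ≈ 14863.611.
Standard quotas: Red 8.5390, Blue 4.9313, Green 2.1151, Gold 2.4146.
Lower quotas: Red 8, Blue 4, Green 2, Gold 2 (sum 16, leaving 2 seats).
Remainders in descending order: Blue 0.9313, Red 0.5390, Gold 0.4146, Green 0.1151.
Largest remainders: Blue, Red receive the extra seats.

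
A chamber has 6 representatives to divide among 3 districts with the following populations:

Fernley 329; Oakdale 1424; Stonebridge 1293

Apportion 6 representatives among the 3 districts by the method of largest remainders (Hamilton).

Fernley 1; Oakdale 3; Stonebridge 2

Total 3046; standard divisor 3046/6 ≈ 507.667.
Standard quotas: Fernley 0.648, Oakdale 2.805, Stonebridge 2.547.
Lower quotas: Fernley 0, Oakdale 2, Stonebridge 2 (sum 4, leaving 2 seats).
Remainders in descending order: Oakdale 0.805, Fernley 0.648, Stonebridge 0.547.
Largest remainders: Oakdale, Fernley receive the extra seats.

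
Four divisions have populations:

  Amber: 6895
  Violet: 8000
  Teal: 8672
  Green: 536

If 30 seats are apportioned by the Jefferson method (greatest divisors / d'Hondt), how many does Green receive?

Standard divisor 24103/30 ≈ 803.433; standard quotas: Amber 8.582, Violet 9.957, Teal 10.794, Green 0.667.
Rounding down gives 8, 9, 10, 0 = 27 seats, so the divisor must be adjusted.
With modified divisor 750: modified quotas Amber 9.193, Violet 10.667, Teal 11.563, Green 0.715.
Rounding down: Amber 9, Violet 10, Teal 11, Green 0 (total 30).
Green receives 0.

0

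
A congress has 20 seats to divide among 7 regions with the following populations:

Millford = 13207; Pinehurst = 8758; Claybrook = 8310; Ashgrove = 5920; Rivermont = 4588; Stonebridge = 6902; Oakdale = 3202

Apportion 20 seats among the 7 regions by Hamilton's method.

The standard divisor is 50887/20 ≈ 2544.35.
Standard quotas: Millford 5.1907, Pinehurst 3.4421, Claybrook 3.2661, Ashgrove 2.3267, Rivermont 1.8032, Stonebridge 2.7127, Oakdale 1.2585.
Lower quotas: Millford 5, Pinehurst 3, Claybrook 3, Ashgrove 2, Rivermont 1, Stonebridge 2, Oakdale 1 (sum 17, leaving 3 seats).
Remainders in descending order: Rivermont 0.8032, Stonebridge 0.7127, Pinehurst 0.4421, Ashgrove 0.3267, Claybrook 0.2661, Oakdale 0.2585, Millford 0.1907.
The surplus seats go to Rivermont, Stonebridge, Pinehurst.

Millford: 5, Pinehurst: 4, Claybrook: 3, Ashgrove: 2, Rivermont: 2, Stonebridge: 3, Oakdale: 1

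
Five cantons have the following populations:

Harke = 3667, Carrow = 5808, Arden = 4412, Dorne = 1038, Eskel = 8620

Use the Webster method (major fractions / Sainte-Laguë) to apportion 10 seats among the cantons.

Standard divisor 23545/10 ≈ 2354.5; standard quotas: Harke 1.557, Carrow 2.467, Arden 1.874, Dorne 0.441, Eskel 3.661.
Rounding to the nearest integer gives Harke 2, Carrow 2, Arden 2, Dorne 0, Eskel 4 — total 10, matching the house size, so no adjustment is needed.

Harke: 2, Carrow: 2, Arden: 2, Dorne: 0, Eskel: 4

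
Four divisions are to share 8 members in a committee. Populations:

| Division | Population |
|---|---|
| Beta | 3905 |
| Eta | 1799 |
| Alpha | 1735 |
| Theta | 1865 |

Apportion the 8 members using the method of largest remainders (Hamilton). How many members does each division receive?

Total 9304; standard divisor 9304/8 = 1163.
Standard quotas: Beta 3.358, Eta 1.547, Alpha 1.492, Theta 1.604.
Lower quotas: Beta 3, Eta 1, Alpha 1, Theta 1 (sum 6, leaving 2 seats).
Remainders in descending order: Theta 0.604, Eta 0.547, Alpha 0.492, Beta 0.358.
The surplus seats go to Theta, Eta.

Beta 3; Eta 2; Alpha 1; Theta 2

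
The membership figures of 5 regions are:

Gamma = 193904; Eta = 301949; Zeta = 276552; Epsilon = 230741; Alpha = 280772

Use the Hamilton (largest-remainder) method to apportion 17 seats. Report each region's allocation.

Gamma 2; Eta 4; Zeta 4; Epsilon 3; Alpha 4

Total 1283918; standard divisor 1283918/17 ≈ 75524.588.
Standard quotas: Gamma 2.5674, Eta 3.9980, Zeta 3.6617, Epsilon 3.0552, Alpha 3.7176.
Lower quotas: Gamma 2, Eta 3, Zeta 3, Epsilon 3, Alpha 3 (sum 14, leaving 3 seats).
Remainders in descending order: Eta 0.9980, Alpha 0.7176, Zeta 0.6617, Gamma 0.5674, Epsilon 0.0552.
The surplus seats go to Eta, Alpha, Zeta.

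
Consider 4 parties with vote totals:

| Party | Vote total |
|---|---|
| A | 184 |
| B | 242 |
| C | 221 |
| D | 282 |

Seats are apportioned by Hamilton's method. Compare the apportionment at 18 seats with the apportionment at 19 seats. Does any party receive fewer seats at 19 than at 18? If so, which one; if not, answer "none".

none

At 18 seats: A 4, B 5, C 4, D 5.
At 19 seats: A 4, B 5, C 4, D 6.
No party's allocation decreased.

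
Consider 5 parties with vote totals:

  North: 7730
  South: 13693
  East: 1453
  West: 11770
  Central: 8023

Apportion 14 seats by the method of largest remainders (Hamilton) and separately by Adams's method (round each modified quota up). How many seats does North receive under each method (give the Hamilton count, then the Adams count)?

3 and 2

Hamilton: North 3, South 4, East 0, West 4, Central 3.
Adams: North 2, South 4, East 1, West 4, Central 3.
North gets 3 under Hamilton and 2 under Adams.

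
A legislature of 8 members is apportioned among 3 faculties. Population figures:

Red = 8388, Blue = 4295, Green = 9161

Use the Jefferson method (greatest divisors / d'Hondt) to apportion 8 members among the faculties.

Standard divisor 21844/8 ≈ 2730.5; standard quotas: Red 3.072, Blue 1.573, Green 3.355.
Rounding down gives 3, 1, 3 = 7 seats, so the divisor must be adjusted.
With modified divisor 2200: modified quotas Red 3.813, Blue 1.952, Green 4.164.
Rounding down: Red 3, Blue 1, Green 4 (total 8).

Red: 3; Blue: 1; Green: 4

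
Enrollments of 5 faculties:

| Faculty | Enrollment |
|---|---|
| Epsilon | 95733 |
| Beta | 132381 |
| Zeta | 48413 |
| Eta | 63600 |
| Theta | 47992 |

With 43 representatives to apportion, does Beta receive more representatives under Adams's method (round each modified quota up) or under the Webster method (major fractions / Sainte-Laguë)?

Webster

Adams: Epsilon 10, Beta 14, Zeta 6, Eta 7, Theta 6.
Webster: Epsilon 11, Beta 15, Zeta 5, Eta 7, Theta 5.
Beta gets 14 under Adams and 15 under Webster.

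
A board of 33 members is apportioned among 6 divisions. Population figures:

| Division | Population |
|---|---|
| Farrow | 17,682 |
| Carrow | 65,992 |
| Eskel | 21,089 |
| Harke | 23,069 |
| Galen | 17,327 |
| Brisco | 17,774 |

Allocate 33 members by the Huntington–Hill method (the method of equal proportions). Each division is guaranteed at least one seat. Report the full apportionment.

With divisor 5053: modified quotas Farrow 3.499, Carrow 13.060, Eskel 4.174, Harke 4.565, Galen 3.429, Brisco 3.518.
Geometric-mean thresholds: Farrow √(3·4)=3.464, Carrow √(13·14)=13.491, Eskel √(4·5)=4.472, Harke √(4·5)=4.472, Galen √(3·4)=3.464, Brisco √(3·4)=3.464.
Each quota rounded against its threshold gives Farrow 4, Carrow 13, Eskel 4, Harke 5, Galen 3, Brisco 4 (total 33).

Farrow: 4; Carrow: 13; Eskel: 4; Harke: 5; Galen: 3; Brisco: 4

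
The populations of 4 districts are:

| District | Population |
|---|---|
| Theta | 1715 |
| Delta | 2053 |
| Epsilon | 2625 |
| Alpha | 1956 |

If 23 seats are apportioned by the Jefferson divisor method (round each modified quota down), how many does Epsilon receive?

Standard divisor 8349/23 ≈ 363; standard quotas: Theta 4.725, Delta 5.656, Epsilon 7.231, Alpha 5.388.
Rounding down gives 4, 5, 7, 5 = 21 seats, so the divisor must be adjusted.
With modified divisor 340: modified quotas Theta 5.044, Delta 6.038, Epsilon 7.721, Alpha 5.753.
Rounding down: Theta 5, Delta 6, Epsilon 7, Alpha 5 (total 23).
Epsilon receives 7.

7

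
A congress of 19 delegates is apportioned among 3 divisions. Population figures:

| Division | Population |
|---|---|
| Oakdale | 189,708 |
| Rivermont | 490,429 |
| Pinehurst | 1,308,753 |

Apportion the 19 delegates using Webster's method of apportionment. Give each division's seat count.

Standard divisor 1988890/19 ≈ 104678.421; standard quotas: Oakdale 1.812, Rivermont 4.685, Pinehurst 12.503.
Rounding to the nearest integer gives 2, 5, 13 = 20 seats, so the divisor must be adjusted.
With modified divisor 106800: modified quotas Oakdale 1.776, Rivermont 4.592, Pinehurst 12.254.
Rounding to the nearest integer: Oakdale 2, Rivermont 5, Pinehurst 12 (total 19).

Oakdale 2, Rivermont 5, Pinehurst 12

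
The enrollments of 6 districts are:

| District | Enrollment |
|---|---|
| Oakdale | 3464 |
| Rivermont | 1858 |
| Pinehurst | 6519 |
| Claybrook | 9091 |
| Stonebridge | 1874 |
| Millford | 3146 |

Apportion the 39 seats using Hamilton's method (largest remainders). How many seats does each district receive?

Standard divisor: 25952 ÷ 39 ≈ 665.436.
Standard quotas: Oakdale 5.2056, Rivermont 2.7922, Pinehurst 9.7966, Claybrook 13.6617, Stonebridge 2.8162, Millford 4.7277.
Lower quotas: Oakdale 5, Rivermont 2, Pinehurst 9, Claybrook 13, Stonebridge 2, Millford 4 (sum 35, leaving 4 seats).
Remainders in descending order: Stonebridge 0.8162, Pinehurst 0.7966, Rivermont 0.7922, Millford 0.7277, Claybrook 0.6617, Oakdale 0.2056.
The surplus seats go to Stonebridge, Pinehurst, Rivermont, Millford.

Oakdale 5, Rivermont 3, Pinehurst 10, Claybrook 13, Stonebridge 3, Millford 5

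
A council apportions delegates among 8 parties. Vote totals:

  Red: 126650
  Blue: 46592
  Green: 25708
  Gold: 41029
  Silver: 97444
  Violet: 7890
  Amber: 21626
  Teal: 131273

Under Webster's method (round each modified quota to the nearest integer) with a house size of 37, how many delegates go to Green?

2

Standard divisor 498212/37 ≈ 13465.189; standard quotas: Red 9.406, Blue 3.460, Green 1.909, Gold 3.047, Silver 7.237, Violet 0.586, Amber 1.606, Teal 9.749.
Rounding to the nearest integer gives Red 9, Blue 3, Green 2, Gold 3, Silver 7, Violet 1, Amber 2, Teal 10 — total 37, matching the house size, so no adjustment is needed.
Green receives 2.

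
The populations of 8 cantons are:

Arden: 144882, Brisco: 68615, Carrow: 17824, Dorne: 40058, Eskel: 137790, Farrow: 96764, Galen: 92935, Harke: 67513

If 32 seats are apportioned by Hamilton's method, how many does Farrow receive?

Total 666381; standard divisor 666381/32 ≈ 20824.406.
Standard quotas: Arden 6.9573, Brisco 3.2949, Carrow 0.8559, Dorne 1.9236, Eskel 6.6168, Farrow 4.6467, Galen 4.4628, Harke 3.2420.
Lower quotas: Arden 6, Brisco 3, Carrow 0, Dorne 1, Eskel 6, Farrow 4, Galen 4, Harke 3 (sum 27, leaving 5 seats).
Remainders in descending order: Arden 0.9573, Dorne 0.9236, Carrow 0.8559, Farrow 0.6467, Eskel 0.6168, Galen 0.4628, Brisco 0.2949, Harke 0.2420.
Largest remainders: Arden, Dorne, Carrow, Farrow, Eskel receive the extra seats.
Farrow receives 5.

5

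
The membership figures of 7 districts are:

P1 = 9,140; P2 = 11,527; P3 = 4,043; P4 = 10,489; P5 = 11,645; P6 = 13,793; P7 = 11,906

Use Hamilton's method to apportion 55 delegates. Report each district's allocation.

P1 7, P2 9, P3 3, P4 8, P5 9, P6 10, P7 9

Standard divisor: 72543 ÷ 55 ≈ 1318.964.
Standard quotas: P1 6.9297, P2 8.7394, P3 3.0653, P4 7.9525, P5 8.8289, P6 10.4575, P7 9.0268.
Lower quotas: P1 6, P2 8, P3 3, P4 7, P5 8, P6 10, P7 9 (sum 51, leaving 4 seats).
Remainders in descending order: P4 0.9525, P1 0.9297, P5 0.8289, P2 0.7394, P6 0.4575, P3 0.0653, P7 0.0268.
Largest remainders: P4, P1, P5, P2 receive the extra seats.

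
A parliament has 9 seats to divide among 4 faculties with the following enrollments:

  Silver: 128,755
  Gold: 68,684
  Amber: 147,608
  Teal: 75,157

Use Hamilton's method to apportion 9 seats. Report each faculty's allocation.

Standard divisor: 420204 ÷ 9 ≈ 46689.333.
Standard quotas: Silver 2.7577, Gold 1.4711, Amber 3.1615, Teal 1.6097.
Lower quotas: Silver 2, Gold 1, Amber 3, Teal 1 (sum 7, leaving 2 seats).
Remainders in descending order: Silver 0.7577, Teal 0.6097, Gold 0.4711, Amber 0.1615.
The surplus seats go to Silver, Teal.

Silver=3; Gold=1; Amber=3; Teal=2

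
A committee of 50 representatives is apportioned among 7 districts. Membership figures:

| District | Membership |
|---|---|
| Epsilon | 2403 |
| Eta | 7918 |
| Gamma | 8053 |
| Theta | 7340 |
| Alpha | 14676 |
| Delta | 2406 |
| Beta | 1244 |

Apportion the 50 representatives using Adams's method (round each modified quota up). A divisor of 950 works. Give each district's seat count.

With modified divisor 950: modified quotas Epsilon 2.529, Eta 8.335, Gamma 8.477, Theta 7.726, Alpha 15.448, Delta 2.533, Beta 1.309.
Rounding up: Epsilon 3, Eta 9, Gamma 9, Theta 8, Alpha 16, Delta 3, Beta 2 (total 50).

Epsilon: 3, Eta: 9, Gamma: 9, Theta: 8, Alpha: 16, Delta: 3, Beta: 2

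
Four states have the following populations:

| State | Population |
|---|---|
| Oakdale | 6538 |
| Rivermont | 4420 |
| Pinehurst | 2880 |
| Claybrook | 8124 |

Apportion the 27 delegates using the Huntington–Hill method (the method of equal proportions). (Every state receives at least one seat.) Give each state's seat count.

Oakdale 8; Rivermont 5; Pinehurst 4; Claybrook 10

With divisor 819: modified quotas Oakdale 7.983, Rivermont 5.397, Pinehurst 3.516, Claybrook 9.919.
Geometric-mean thresholds: Oakdale √(7·8)=7.483, Rivermont √(5·6)=5.477, Pinehurst √(3·4)=3.464, Claybrook √(9·10)=9.487.
Each quota rounded against its threshold gives Oakdale 8, Rivermont 5, Pinehurst 4, Claybrook 10 (total 27).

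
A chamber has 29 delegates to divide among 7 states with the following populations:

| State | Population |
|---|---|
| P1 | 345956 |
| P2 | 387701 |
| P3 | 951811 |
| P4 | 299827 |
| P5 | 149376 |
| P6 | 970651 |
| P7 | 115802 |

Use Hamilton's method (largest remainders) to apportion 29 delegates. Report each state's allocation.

Total 3221124; standard divisor 3221124/29 ≈ 111073.241.
Standard quotas: P1 3.1147, P2 3.4905, P3 8.5692, P4 2.6994, P5 1.3448, P6 8.7388, P7 1.0426.
Lower quotas: P1 3, P2 3, P3 8, P4 2, P5 1, P6 8, P7 1 (sum 26, leaving 3 seats).
Remainders in descending order: P6 0.7388, P4 0.6994, P3 0.5692, P2 0.4905, P5 0.3448, P1 0.1147, P7 0.0426.
Largest remainders: P6, P4, P3 receive the extra seats.

P1 3, P2 3, P3 9, P4 3, P5 1, P6 9, P7 1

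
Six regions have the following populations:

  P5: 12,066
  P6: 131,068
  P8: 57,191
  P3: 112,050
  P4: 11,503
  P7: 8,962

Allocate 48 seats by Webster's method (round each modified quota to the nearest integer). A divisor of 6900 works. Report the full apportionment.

With modified divisor 6900: modified quotas P5 1.749, P6 18.995, P8 8.289, P3 16.239, P4 1.667, P7 1.299.
Rounding to the nearest integer: P5 2, P6 19, P8 8, P3 16, P4 2, P7 1 (total 48).

P5 2; P6 19; P8 8; P3 16; P4 2; P7 1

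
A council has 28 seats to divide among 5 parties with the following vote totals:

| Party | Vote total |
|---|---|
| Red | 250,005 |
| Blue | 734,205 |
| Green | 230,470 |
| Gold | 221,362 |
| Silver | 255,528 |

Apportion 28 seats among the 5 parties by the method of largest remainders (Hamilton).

Total 1691570; standard divisor 1691570/28 ≈ 60413.214.
Standard quotas: Red 4.1383, Blue 12.1531, Green 3.8149, Gold 3.6641, Silver 4.2297.
Lower quotas: Red 4, Blue 12, Green 3, Gold 3, Silver 4 (sum 26, leaving 2 seats).
Remainders in descending order: Green 0.8149, Gold 0.6641, Silver 0.2297, Blue 0.1531, Red 0.1383.
The surplus seats go to Green, Gold.

Red 4; Blue 12; Green 4; Gold 4; Silver 4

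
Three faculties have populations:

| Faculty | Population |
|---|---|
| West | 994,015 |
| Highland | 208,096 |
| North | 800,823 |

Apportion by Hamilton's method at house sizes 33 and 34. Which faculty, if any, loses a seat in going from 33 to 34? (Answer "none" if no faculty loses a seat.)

At 33 seats: West 16, Highland 4, North 13.
At 34 seats: West 17, Highland 3, North 14.
Highland drops from 4 to 3.

Highland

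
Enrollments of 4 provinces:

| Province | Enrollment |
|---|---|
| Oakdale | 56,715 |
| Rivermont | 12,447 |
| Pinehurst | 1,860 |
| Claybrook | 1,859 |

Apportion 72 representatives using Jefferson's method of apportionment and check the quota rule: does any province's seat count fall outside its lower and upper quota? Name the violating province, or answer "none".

Oakdale

Standard quotas: Oakdale 56.029, Rivermont 12.297, Pinehurst 1.838, Claybrook 1.837.
Jefferson allocation: Oakdale 58, Rivermont 12, Pinehurst 1, Claybrook 1.
Oakdale has quota 56.029 (lower 56, upper 57) but receives 58 — outside the quota interval.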